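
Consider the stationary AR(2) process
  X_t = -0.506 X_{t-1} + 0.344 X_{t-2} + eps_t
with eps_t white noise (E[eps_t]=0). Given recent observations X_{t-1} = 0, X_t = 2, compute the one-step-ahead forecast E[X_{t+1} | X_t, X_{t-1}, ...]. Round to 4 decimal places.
E[X_{t+1} \mid \mathcal F_t] = -1.0120

For an AR(p) model X_t = c + sum_i phi_i X_{t-i} + eps_t, the
one-step-ahead conditional mean is
  E[X_{t+1} | X_t, ...] = c + sum_i phi_i X_{t+1-i}.
Substitute known values:
  E[X_{t+1} | ...] = (-0.506) * (2) + (0.344) * (0)
                   = -1.0120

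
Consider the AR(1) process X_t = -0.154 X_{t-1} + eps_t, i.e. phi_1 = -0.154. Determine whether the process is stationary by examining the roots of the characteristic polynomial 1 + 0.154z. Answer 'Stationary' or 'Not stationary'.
\text{Stationary}

The AR(p) characteristic polynomial is P(z) = 1 + 0.154z.
Stationarity requires all roots to lie outside the unit circle, i.e. |z| > 1 for every root.
This is linear in z: 1 + (0.154) z = 0  =>  z = -1/(0.154) = -6.493506,  |z| = 6.493506.
Moduli of all roots: 6.4935.
All moduli strictly greater than 1? Yes.
Verdict: Stationary.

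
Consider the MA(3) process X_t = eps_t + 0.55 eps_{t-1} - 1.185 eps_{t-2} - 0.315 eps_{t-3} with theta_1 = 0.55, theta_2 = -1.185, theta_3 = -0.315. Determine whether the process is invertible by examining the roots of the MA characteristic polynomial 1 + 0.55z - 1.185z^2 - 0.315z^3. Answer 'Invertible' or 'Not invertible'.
\text{Not invertible}

The MA(q) characteristic polynomial is P(z) = 1 + 0.55z - 1.185z^2 - 0.315z^3.
Invertibility requires all roots to lie outside the unit circle, i.e. |z| > 1 for every root.
Degree 3: look for a simple real root z0 first, then factor out (1 - z/z0) and solve the remaining quadratic.
Testing z0 = -4: P(-4) = 1 + (0.55)(-4) + (-1.185)(-4)^2 + (-0.315)(-4)^3
  = 1 + (-2.2) + (-18.96) + (20.16) = 0.  So z_0 = -4 is a root, |z_0| = 4.
Divide out the factor (1 + 0.25 z) = (1 - z/z0) (since 1/z0 = -0.25):
  P(z) = (1 + 0.25 z)(1 + (0.3) z + (-1.26) z^2)
  [check: z-coef 0.3 - (-0.25) = 0.55; z^2-coef -1.26 - (-0.25)(0.3) = -1.185; z^3-coef -(-0.25)(-1.26) = -0.315.]
Remaining roots from the quadratic factor 1 + (0.3) z + (-1.26) z^2:
  Set 1 + (0.3) z + (-1.26) z^2 = 0, i.e. a z^2 + b z + c = 0 with a = -1.26, b = 0.3, c = 1.
  Discriminant D = b^2 - 4ac = (0.3)^2 - 4*(-1.26)*1 = 0.09 - (-5.04) = 5.13.
  D >= 0, so the roots are real: z = (-b +/- sqrt(D)) / (2a) = (-0.3 +/- 2.26495) / (-2.52).
    z_1 = (-0.3 + 2.26495) / (-2.52) = -0.7797,   |z_1| = 0.7797.
    z_2 = (-0.3 - 2.26495) / (-2.52) = 1.0178,   |z_2| = 1.0178.
Moduli of all roots: 4.0000, 0.7797, 1.0178.
All moduli strictly greater than 1? No.
Verdict: Not invertible.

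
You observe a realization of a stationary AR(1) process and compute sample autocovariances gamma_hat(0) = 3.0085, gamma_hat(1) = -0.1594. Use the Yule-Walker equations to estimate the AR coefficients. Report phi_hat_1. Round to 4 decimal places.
\hat\phi_{1} = -0.0530

The Yule-Walker equations for an AR(p) process read, in matrix form,
  Gamma_p phi = r_p,   with   (Gamma_p)_{ij} = gamma(|i - j|),
                       (r_p)_i = gamma(i),   i,j = 1..p.
Substitute the sample gammas (Toeplitz matrix and right-hand side of size 1):
  Gamma_p = [[3.0085]]
  r_p     = [-0.1594]
With p = 1 this is the single equation gamma(0) phi_1 = gamma(1):
  phi_hat_1 = gamma(1) / gamma(0) = -0.1594 / 3.0085 = -0.0530.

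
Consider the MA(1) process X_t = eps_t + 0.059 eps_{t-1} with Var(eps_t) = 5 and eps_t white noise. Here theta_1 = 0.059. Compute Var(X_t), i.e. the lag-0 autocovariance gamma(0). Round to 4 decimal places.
\gamma(0) = 5.0174

For an MA(q) process X_t = eps_t + sum_i theta_i eps_{t-i} with
Var(eps_t) = sigma^2, the variance is
  gamma(0) = sigma^2 * (1 + sum_i theta_i^2).
  sum_i theta_i^2 = (0.059)^2 = 0.003481.
  gamma(0) = 5 * (1 + 0.003481) = 5 * 1.003481 = 5.017405, which rounds to 5.0174.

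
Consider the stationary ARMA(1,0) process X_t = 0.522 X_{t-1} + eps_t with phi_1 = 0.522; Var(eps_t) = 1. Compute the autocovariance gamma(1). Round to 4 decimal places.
\gamma(1) = 0.7175

Multiply the model equation by X_{t-k} and take expectations. With theta_0 = psi_0 = 1 and psi_j the MA(infinity) weights, this gives
  gamma(k) - sum_i phi_i gamma(k-i) = c_k,
  c_k = sigma^2 * sum_{j=k..q} theta_j psi_{j-k}   (c_k = 0 for k > q),
using gamma(-m) = gamma(m).
Pure AR (q = 0): c_0 = sigma^2 = 1, c_k = 0 for k >= 1.
Equations for k = 0 and k = 1 (AR order 1):
  gamma(0) = phi_1 gamma(1) + c_0
  gamma(1) = phi_1 gamma(0) + c_1
Substituting the second into the first: gamma(0) (1 - phi_1^2) = c_0 + phi_1 c_1, so
  gamma(0) = c_0 / (1 - phi_1^2) = 1 / (1 - (0.522)^2) = 1 / 0.727516 = 1.37454.
  gamma(1) = phi_1 gamma(0) = (0.522)(1.37454) = 0.71751.
Therefore gamma(1) = 0.7175 (to 4 decimal places).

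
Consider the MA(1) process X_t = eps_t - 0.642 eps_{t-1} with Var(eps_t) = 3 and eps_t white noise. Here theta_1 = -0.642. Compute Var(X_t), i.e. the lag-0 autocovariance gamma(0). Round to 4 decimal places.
\gamma(0) = 4.2365

For an MA(q) process X_t = eps_t + sum_i theta_i eps_{t-i} with
Var(eps_t) = sigma^2, the variance is
  gamma(0) = sigma^2 * (1 + sum_i theta_i^2).
  sum_i theta_i^2 = (-0.642)^2 = 0.412164.
  gamma(0) = 3 * (1 + 0.412164) = 3 * 1.412164 = 4.236492, which rounds to 4.2365.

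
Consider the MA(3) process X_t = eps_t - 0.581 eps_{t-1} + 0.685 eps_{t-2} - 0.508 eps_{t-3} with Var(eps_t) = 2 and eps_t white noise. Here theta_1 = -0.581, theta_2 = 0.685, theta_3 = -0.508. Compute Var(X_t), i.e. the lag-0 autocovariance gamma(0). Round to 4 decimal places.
\gamma(0) = 4.1297

For an MA(q) process X_t = eps_t + sum_i theta_i eps_{t-i} with
Var(eps_t) = sigma^2, the variance is
  gamma(0) = sigma^2 * (1 + sum_i theta_i^2).
  sum_i theta_i^2 = (-0.581)^2 + (0.685)^2 + (-0.508)^2 = 0.337561 + 0.469225 + 0.258064 = 1.06485.
  gamma(0) = 2 * (1 + 1.06485) = 2 * 2.06485 = 4.1297.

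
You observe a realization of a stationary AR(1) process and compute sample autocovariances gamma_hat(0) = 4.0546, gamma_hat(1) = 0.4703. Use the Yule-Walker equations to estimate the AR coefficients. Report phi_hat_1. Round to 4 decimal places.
\hat\phi_{1} = 0.1160

The Yule-Walker equations for an AR(p) process read, in matrix form,
  Gamma_p phi = r_p,   with   (Gamma_p)_{ij} = gamma(|i - j|),
                       (r_p)_i = gamma(i),   i,j = 1..p.
Substitute the sample gammas (Toeplitz matrix and right-hand side of size 1):
  Gamma_p = [[4.0546]]
  r_p     = [0.4703]
With p = 1 this is the single equation gamma(0) phi_1 = gamma(1):
  phi_hat_1 = gamma(1) / gamma(0) = 0.4703 / 4.0546 = 0.1160.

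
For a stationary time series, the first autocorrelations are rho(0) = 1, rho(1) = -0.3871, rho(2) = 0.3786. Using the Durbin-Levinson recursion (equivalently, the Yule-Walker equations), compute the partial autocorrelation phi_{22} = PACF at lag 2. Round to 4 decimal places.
\phi_{22} = 0.2691

The PACF at lag k is phi_{kk}, the last component of the solution
to the Yule-Walker system G_k phi = r_k where
  (G_k)_{ij} = rho(|i - j|), (r_k)_i = rho(i), i,j = 1..k.
Equivalently, Durbin-Levinson gives phi_{kk} iteratively:
  phi_{11} = rho(1)
  phi_{kk} = [rho(k) - sum_{j=1..k-1} phi_{k-1,j} rho(k-j)]
            / [1 - sum_{j=1..k-1} phi_{k-1,j} rho(j)],
  phi_{k,j} = phi_{k-1,j} - phi_{kk} phi_{k-1,k-j},  j = 1..k-1.
Step k = 1:
  phi_11 = rho(1) = -0.3871.
Step k = 2:
  phi_22 = [rho(2) - phi_11 rho(1)] / [1 - phi_11 rho(1)] = [0.3786 - (-0.3871)(-0.3871)] / [1 - (-0.3871)(-0.3871)]
         = 0.22875359 / 0.85015359 = 0.2691.
Therefore phi_{22} = 0.2691.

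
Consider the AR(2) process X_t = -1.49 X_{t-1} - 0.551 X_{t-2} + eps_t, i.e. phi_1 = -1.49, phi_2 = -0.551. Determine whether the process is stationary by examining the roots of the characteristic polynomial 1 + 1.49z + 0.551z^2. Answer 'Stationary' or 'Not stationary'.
\text{Stationary}

The AR(p) characteristic polynomial is P(z) = 1 + 1.49z + 0.551z^2.
Stationarity requires all roots to lie outside the unit circle, i.e. |z| > 1 for every root.
Set 1 + (1.49) z + (0.551) z^2 = 0, i.e. a z^2 + b z + c = 0 with a = 0.551, b = 1.49, c = 1.
Discriminant D = b^2 - 4ac = (1.49)^2 - 4*(0.551)*1 = 2.2201 - (2.204) = 0.0161.
D >= 0, so the roots are real: z = (-b +/- sqrt(D)) / (2a) = (-1.49 +/- 0.126886) / (1.102).
  z_1 = (-1.49 + 0.126886) / (1.102) = -1.2369,   |z_1| = 1.2369.
  z_2 = (-1.49 - 0.126886) / (1.102) = -1.4672,   |z_2| = 1.4672.
Moduli of all roots: 1.2369, 1.4672.
All moduli strictly greater than 1? Yes.
Verdict: Stationary.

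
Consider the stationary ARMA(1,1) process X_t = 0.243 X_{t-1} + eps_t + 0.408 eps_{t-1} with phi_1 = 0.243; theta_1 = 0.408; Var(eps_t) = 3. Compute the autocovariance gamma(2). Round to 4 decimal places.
\gamma(2) = 0.5544

Multiply the model equation by X_{t-k} and take expectations. With theta_0 = psi_0 = 1 and psi_j the MA(infinity) weights, this gives
  gamma(k) - sum_i phi_i gamma(k-i) = c_k,
  c_k = sigma^2 * sum_{j=k..q} theta_j psi_{j-k}   (c_k = 0 for k > q),
using gamma(-m) = gamma(m).
psi-weights needed (psi_j = theta_j + sum_i phi_i psi_{j-i}):
  psi_1 = theta_1 + phi_1 = 0.408 + (0.243) = 0.651
Right-hand sides:
  c_0 = sigma^2 (1 + theta_1 psi_1) = 3 * (1 + (0.408)(0.651)) = 3 * 1.265608 = 3.796824
  c_1 = sigma^2 theta_1 = 3 * (0.408) = 1.224
  c_2 = 0
Equations for k = 0 and k = 1 (AR order 1):
  gamma(0) = phi_1 gamma(1) + c_0
  gamma(1) = phi_1 gamma(0) + c_1
Substituting the second into the first: gamma(0) (1 - phi_1^2) = c_0 + phi_1 c_1, so
  gamma(0) = (c_0 + phi_1 c_1) / (1 - phi_1^2) = (3.796824 + (0.243)(1.224)) / (1 - (0.243)^2) = 4.094256 / 0.940951 = 4.351189.
  gamma(1) = phi_1 gamma(0) + c_1 = (0.243)(4.351189) + (1.224) = 2.281339.
For k = 2 (> q): gamma(2) = phi_1 gamma(1) = (0.243)(2.281339) = 0.554365.
Therefore gamma(2) = 0.5544 (to 4 decimal places).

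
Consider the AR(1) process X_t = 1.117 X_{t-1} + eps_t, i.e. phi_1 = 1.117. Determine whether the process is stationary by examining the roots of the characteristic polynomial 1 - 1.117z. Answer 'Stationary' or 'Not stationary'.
\text{Not stationary}

The AR(p) characteristic polynomial is P(z) = 1 - 1.117z.
Stationarity requires all roots to lie outside the unit circle, i.e. |z| > 1 for every root.
This is linear in z: 1 + (-1.117) z = 0  =>  z = -1/(-1.117) = 0.895255,  |z| = 0.895255.
Moduli of all roots: 0.8953.
All moduli strictly greater than 1? No.
Verdict: Not stationary.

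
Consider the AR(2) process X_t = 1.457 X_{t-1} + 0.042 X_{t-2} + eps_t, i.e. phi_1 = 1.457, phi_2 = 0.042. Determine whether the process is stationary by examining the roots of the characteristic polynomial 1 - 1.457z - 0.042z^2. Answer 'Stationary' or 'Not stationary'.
\text{Not stationary}

The AR(p) characteristic polynomial is P(z) = 1 - 1.457z - 0.042z^2.
Stationarity requires all roots to lie outside the unit circle, i.e. |z| > 1 for every root.
Set 1 + (-1.457) z + (-0.042) z^2 = 0, i.e. a z^2 + b z + c = 0 with a = -0.042, b = -1.457, c = 1.
Discriminant D = b^2 - 4ac = (-1.457)^2 - 4*(-0.042)*1 = 2.122849 - (-0.168) = 2.290849.
D >= 0, so the roots are real: z = (-b +/- sqrt(D)) / (2a) = (1.457 +/- 1.513555) / (-0.084).
  z_1 = (1.457 + 1.513555) / (-0.084) = -35.3638,   |z_1| = 35.3638.
  z_2 = (1.457 - 1.513555) / (-0.084) = 0.6733,   |z_2| = 0.6733.
Moduli of all roots: 35.3638, 0.6733.
All moduli strictly greater than 1? No.
Verdict: Not stationary.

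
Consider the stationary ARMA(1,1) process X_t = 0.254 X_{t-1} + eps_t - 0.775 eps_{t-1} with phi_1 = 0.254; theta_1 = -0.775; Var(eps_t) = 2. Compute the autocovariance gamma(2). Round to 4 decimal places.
\gamma(2) = -0.2272

Multiply the model equation by X_{t-k} and take expectations. With theta_0 = psi_0 = 1 and psi_j the MA(infinity) weights, this gives
  gamma(k) - sum_i phi_i gamma(k-i) = c_k,
  c_k = sigma^2 * sum_{j=k..q} theta_j psi_{j-k}   (c_k = 0 for k > q),
using gamma(-m) = gamma(m).
psi-weights needed (psi_j = theta_j + sum_i phi_i psi_{j-i}):
  psi_1 = theta_1 + phi_1 = -0.775 + (0.254) = -0.521
Right-hand sides:
  c_0 = sigma^2 (1 + theta_1 psi_1) = 2 * (1 + (-0.775)(-0.521)) = 2 * 1.403775 = 2.80755
  c_1 = sigma^2 theta_1 = 2 * (-0.775) = -1.55
  c_2 = 0
Equations for k = 0 and k = 1 (AR order 1):
  gamma(0) = phi_1 gamma(1) + c_0
  gamma(1) = phi_1 gamma(0) + c_1
Substituting the second into the first: gamma(0) (1 - phi_1^2) = c_0 + phi_1 c_1, so
  gamma(0) = (c_0 + phi_1 c_1) / (1 - phi_1^2) = (2.80755 + (0.254)(-1.55)) / (1 - (0.254)^2) = 2.41385 / 0.935484 = 2.580322.
  gamma(1) = phi_1 gamma(0) + c_1 = (0.254)(2.580322) + (-1.55) = -0.894598.
For k = 2 (> q): gamma(2) = phi_1 gamma(1) = (0.254)(-0.894598) = -0.227228.
Therefore gamma(2) = -0.2272 (to 4 decimal places).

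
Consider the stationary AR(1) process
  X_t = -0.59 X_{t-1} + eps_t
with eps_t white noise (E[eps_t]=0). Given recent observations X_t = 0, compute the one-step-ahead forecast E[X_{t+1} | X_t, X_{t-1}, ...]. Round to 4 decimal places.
E[X_{t+1} \mid \mathcal F_t] = 0.0000

For an AR(p) model X_t = c + sum_i phi_i X_{t-i} + eps_t, the
one-step-ahead conditional mean is
  E[X_{t+1} | X_t, ...] = c + sum_i phi_i X_{t+1-i}.
Substitute known values:
  E[X_{t+1} | ...] = (-0.59) * (0)
                   = 0.0000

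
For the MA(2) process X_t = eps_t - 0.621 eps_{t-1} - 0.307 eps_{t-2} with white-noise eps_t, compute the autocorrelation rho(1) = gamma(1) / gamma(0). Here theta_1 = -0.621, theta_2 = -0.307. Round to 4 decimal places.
\rho(1) = -0.2908

For an MA(q) process with theta_0 = 1, the autocovariance is
  gamma(k) = sigma^2 * sum_{i=0..q-k} theta_i * theta_{i+k},
and rho(k) = gamma(k) / gamma(0). Sigma^2 cancels.
  numerator   = (1)*(-0.621) + (-0.621)*(-0.307) = -0.430353.
  denominator = (1)^2 + (-0.621)^2 + (-0.307)^2 = 1.47989.
  rho(1) = -0.430353 / 1.47989 = -0.2908.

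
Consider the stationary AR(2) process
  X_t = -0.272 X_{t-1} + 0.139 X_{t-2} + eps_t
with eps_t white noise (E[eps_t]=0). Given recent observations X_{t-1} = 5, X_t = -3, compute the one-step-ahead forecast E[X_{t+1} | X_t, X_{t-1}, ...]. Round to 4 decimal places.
E[X_{t+1} \mid \mathcal F_t] = 1.5110

For an AR(p) model X_t = c + sum_i phi_i X_{t-i} + eps_t, the
one-step-ahead conditional mean is
  E[X_{t+1} | X_t, ...] = c + sum_i phi_i X_{t+1-i}.
Substitute known values:
  E[X_{t+1} | ...] = (-0.272) * (-3) + (0.139) * (5)
                   = 1.5110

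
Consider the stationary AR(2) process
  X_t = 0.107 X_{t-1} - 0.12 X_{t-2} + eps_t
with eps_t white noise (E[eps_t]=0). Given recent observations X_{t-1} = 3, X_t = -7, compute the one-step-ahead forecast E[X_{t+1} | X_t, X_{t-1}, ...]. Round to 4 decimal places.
E[X_{t+1} \mid \mathcal F_t] = -1.1090

For an AR(p) model X_t = c + sum_i phi_i X_{t-i} + eps_t, the
one-step-ahead conditional mean is
  E[X_{t+1} | X_t, ...] = c + sum_i phi_i X_{t+1-i}.
Substitute known values:
  E[X_{t+1} | ...] = (0.107) * (-7) + (-0.12) * (3)
                   = -1.1090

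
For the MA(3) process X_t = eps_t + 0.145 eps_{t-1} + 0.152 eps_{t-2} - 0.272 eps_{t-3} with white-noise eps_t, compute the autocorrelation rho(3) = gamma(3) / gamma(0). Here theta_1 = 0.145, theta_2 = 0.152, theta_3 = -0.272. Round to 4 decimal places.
\rho(3) = -0.2433

For an MA(q) process with theta_0 = 1, the autocovariance is
  gamma(k) = sigma^2 * sum_{i=0..q-k} theta_i * theta_{i+k},
and rho(k) = gamma(k) / gamma(0). Sigma^2 cancels.
  numerator   = (1)*(-0.272) = -0.272.
  denominator = (1)^2 + (0.145)^2 + (0.152)^2 + (-0.272)^2 = 1.118113.
  rho(3) = -0.272 / 1.118113 = -0.2433.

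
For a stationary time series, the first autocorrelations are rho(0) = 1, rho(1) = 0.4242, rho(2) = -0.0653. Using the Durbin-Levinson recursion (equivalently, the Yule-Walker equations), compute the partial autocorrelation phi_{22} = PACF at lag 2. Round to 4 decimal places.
\phi_{22} = -0.2991

The PACF at lag k is phi_{kk}, the last component of the solution
to the Yule-Walker system G_k phi = r_k where
  (G_k)_{ij} = rho(|i - j|), (r_k)_i = rho(i), i,j = 1..k.
Equivalently, Durbin-Levinson gives phi_{kk} iteratively:
  phi_{11} = rho(1)
  phi_{kk} = [rho(k) - sum_{j=1..k-1} phi_{k-1,j} rho(k-j)]
            / [1 - sum_{j=1..k-1} phi_{k-1,j} rho(j)],
  phi_{k,j} = phi_{k-1,j} - phi_{kk} phi_{k-1,k-j},  j = 1..k-1.
Step k = 1:
  phi_11 = rho(1) = 0.4242.
Step k = 2:
  phi_22 = [rho(2) - phi_11 rho(1)] / [1 - phi_11 rho(1)] = [-0.0653 - (0.4242)(0.4242)] / [1 - (0.4242)(0.4242)]
         = -0.24524564 / 0.82005436 = -0.2991.
Therefore phi_{22} = -0.2991.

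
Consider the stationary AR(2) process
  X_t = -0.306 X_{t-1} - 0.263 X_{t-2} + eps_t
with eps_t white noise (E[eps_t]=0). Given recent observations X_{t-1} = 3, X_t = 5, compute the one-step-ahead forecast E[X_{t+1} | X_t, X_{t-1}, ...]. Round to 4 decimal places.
E[X_{t+1} \mid \mathcal F_t] = -2.3190

For an AR(p) model X_t = c + sum_i phi_i X_{t-i} + eps_t, the
one-step-ahead conditional mean is
  E[X_{t+1} | X_t, ...] = c + sum_i phi_i X_{t+1-i}.
Substitute known values:
  E[X_{t+1} | ...] = (-0.306) * (5) + (-0.263) * (3)
                   = -2.3190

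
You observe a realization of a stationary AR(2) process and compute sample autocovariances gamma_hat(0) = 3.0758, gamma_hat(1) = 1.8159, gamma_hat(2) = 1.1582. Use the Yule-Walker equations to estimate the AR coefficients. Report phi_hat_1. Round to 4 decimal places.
\hat\phi_{1} = 0.5650

The Yule-Walker equations for an AR(p) process read, in matrix form,
  Gamma_p phi = r_p,   with   (Gamma_p)_{ij} = gamma(|i - j|),
                       (r_p)_i = gamma(i),   i,j = 1..p.
Substitute the sample gammas (Toeplitz matrix and right-hand side of size 2):
  Gamma_p = [[3.0758, 1.8159], [1.8159, 3.0758]]
  r_p     = [1.8159, 1.1582]
Written out:
  3.0758 phi_1 + 1.8159 phi_2 = 1.8159
  1.8159 phi_1 + 3.0758 phi_2 = 1.1582
Solve by Cramer's rule:
  det = gamma(0)^2 - gamma(1)^2 = (3.0758)^2 - (1.8159)^2 = 9.46054564 - 3.29749281 = 6.16305283
  phi_hat_1 = [gamma(1) gamma(0) - gamma(1) gamma(2)] / det = [(1.8159)(3.0758) - (1.8159)(1.1582)] / 6.16305283 = 3.48216984 / 6.16305283 = 0.565
  phi_hat_2 = [gamma(0) gamma(2) - gamma(1)^2] / det = [(3.0758)(1.1582) - (1.8159)^2] / 6.16305283 = 0.26489875 / 6.16305283 = 0.043
So phi_hat = [0.5650, 0.0430].
Therefore phi_hat_1 = 0.5650.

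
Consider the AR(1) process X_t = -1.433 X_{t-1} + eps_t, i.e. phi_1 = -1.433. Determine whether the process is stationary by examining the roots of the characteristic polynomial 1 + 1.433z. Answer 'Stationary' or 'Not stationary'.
\text{Not stationary}

The AR(p) characteristic polynomial is P(z) = 1 + 1.433z.
Stationarity requires all roots to lie outside the unit circle, i.e. |z| > 1 for every root.
This is linear in z: 1 + (1.433) z = 0  =>  z = -1/(1.433) = -0.697837,  |z| = 0.697837.
Moduli of all roots: 0.6978.
All moduli strictly greater than 1? No.
Verdict: Not stationary.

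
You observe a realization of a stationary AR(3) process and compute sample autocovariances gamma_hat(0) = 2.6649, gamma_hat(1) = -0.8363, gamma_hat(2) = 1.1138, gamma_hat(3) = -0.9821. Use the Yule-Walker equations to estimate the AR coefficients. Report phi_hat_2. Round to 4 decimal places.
\hat\phi_{2} = 0.3100

The Yule-Walker equations for an AR(p) process read, in matrix form,
  Gamma_p phi = r_p,   with   (Gamma_p)_{ij} = gamma(|i - j|),
                       (r_p)_i = gamma(i),   i,j = 1..p.
Substitute the sample gammas (Toeplitz matrix and right-hand side of size 3):
  Gamma_p = [[2.6649, -0.8363, 1.1138], [-0.8363, 2.6649, -0.8363], [1.1138, -0.8363, 2.6649]]
  r_p     = [-0.8363, 1.1138, -0.9821]
Written out (R1..R3):
  (R1) 2.6649 phi_1 - 0.8363 phi_2 + 1.1138 phi_3 = -0.8363
  (R2) -0.8363 phi_1 + 2.6649 phi_2 - 0.8363 phi_3 = 1.1138
  (R3) 1.1138 phi_1 - 0.8363 phi_2 + 2.6649 phi_3 = -0.9821
Gaussian elimination:
  R2 <- R2 - (-0.8363/2.6649) R1 = R2 - (-0.31382) R1:  2.402452 phi_2 - 0.486767 phi_3 = 0.851352
  R3 <- R3 - (1.1138/2.6649) R1 = R3 - (0.417952) R1:  -0.486767 phi_2 + 2.199385 phi_3 = -0.632567
  R3 <- R3 - (-0.486767/2.402452) R2 = R3 - (-0.202613) R2:  2.10076 phi_3 = -0.460072
Back-substitution:
  phi_hat_3 = -0.460072 / 2.10076 = -0.219003
  phi_hat_2 = (0.851352 - (-0.486767)(-0.219003)) / 2.402452 = 0.309995
  phi_hat_1 = (-0.8363 - (-0.8363)(0.309995) - (1.1138)(-0.219003)) / 2.6649 = -0.125005
So phi_hat = [-0.1250, 0.3100, -0.2190].
Therefore phi_hat_2 = 0.3100.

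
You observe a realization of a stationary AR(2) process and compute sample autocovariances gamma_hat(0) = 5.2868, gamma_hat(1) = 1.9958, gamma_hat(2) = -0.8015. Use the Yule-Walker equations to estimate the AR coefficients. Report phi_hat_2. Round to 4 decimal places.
\hat\phi_{2} = -0.3430

The Yule-Walker equations for an AR(p) process read, in matrix form,
  Gamma_p phi = r_p,   with   (Gamma_p)_{ij} = gamma(|i - j|),
                       (r_p)_i = gamma(i),   i,j = 1..p.
Substitute the sample gammas (Toeplitz matrix and right-hand side of size 2):
  Gamma_p = [[5.2868, 1.9958], [1.9958, 5.2868]]
  r_p     = [1.9958, -0.8015]
Written out:
  5.2868 phi_1 + 1.9958 phi_2 = 1.9958
  1.9958 phi_1 + 5.2868 phi_2 = -0.8015
Solve by Cramer's rule:
  det = gamma(0)^2 - gamma(1)^2 = (5.2868)^2 - (1.9958)^2 = 27.95025424 - 3.98321764 = 23.9670366
  phi_hat_1 = [gamma(1) gamma(0) - gamma(1) gamma(2)] / det = [(1.9958)(5.2868) - (1.9958)(-0.8015)] / 23.9670366 = 12.15102914 / 23.9670366 = 0.507
  phi_hat_2 = [gamma(0) gamma(2) - gamma(1)^2] / det = [(5.2868)(-0.8015) - (1.9958)^2] / 23.9670366 = -8.22058784 / 23.9670366 = -0.343
So phi_hat = [0.5070, -0.3430].
Therefore phi_hat_2 = -0.3430.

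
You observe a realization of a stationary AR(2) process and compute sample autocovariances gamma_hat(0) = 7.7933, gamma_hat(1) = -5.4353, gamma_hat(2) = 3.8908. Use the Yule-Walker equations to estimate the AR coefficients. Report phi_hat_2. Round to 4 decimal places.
\hat\phi_{2} = 0.0250

The Yule-Walker equations for an AR(p) process read, in matrix form,
  Gamma_p phi = r_p,   with   (Gamma_p)_{ij} = gamma(|i - j|),
                       (r_p)_i = gamma(i),   i,j = 1..p.
Substitute the sample gammas (Toeplitz matrix and right-hand side of size 2):
  Gamma_p = [[7.7933, -5.4353], [-5.4353, 7.7933]]
  r_p     = [-5.4353, 3.8908]
Written out:
  7.7933 phi_1 - 5.4353 phi_2 = -5.4353
  -5.4353 phi_1 + 7.7933 phi_2 = 3.8908
Solve by Cramer's rule:
  det = gamma(0)^2 - gamma(1)^2 = (7.7933)^2 - (-5.4353)^2 = 60.73552489 - 29.54248609 = 31.1930388
  phi_hat_1 = [gamma(1) gamma(0) - gamma(1) gamma(2)] / det = [(-5.4353)(7.7933) - (-5.4353)(3.8908)] / 31.1930388 = -21.21125825 / 31.1930388 = -0.68
  phi_hat_2 = [gamma(0) gamma(2) - gamma(1)^2] / det = [(7.7933)(3.8908) - (-5.4353)^2] / 31.1930388 = 0.77968555 / 31.1930388 = 0.025
So phi_hat = [-0.6800, 0.0250].
Therefore phi_hat_2 = 0.0250.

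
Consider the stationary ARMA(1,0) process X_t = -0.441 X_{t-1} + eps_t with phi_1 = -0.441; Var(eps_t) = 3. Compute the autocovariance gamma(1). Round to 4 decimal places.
\gamma(1) = -1.6424

Multiply the model equation by X_{t-k} and take expectations. With theta_0 = psi_0 = 1 and psi_j the MA(infinity) weights, this gives
  gamma(k) - sum_i phi_i gamma(k-i) = c_k,
  c_k = sigma^2 * sum_{j=k..q} theta_j psi_{j-k}   (c_k = 0 for k > q),
using gamma(-m) = gamma(m).
Pure AR (q = 0): c_0 = sigma^2 = 3, c_k = 0 for k >= 1.
Equations for k = 0 and k = 1 (AR order 1):
  gamma(0) = phi_1 gamma(1) + c_0
  gamma(1) = phi_1 gamma(0) + c_1
Substituting the second into the first: gamma(0) (1 - phi_1^2) = c_0 + phi_1 c_1, so
  gamma(0) = c_0 / (1 - phi_1^2) = 3 / (1 - (-0.441)^2) = 3 / 0.805519 = 3.724307.
  gamma(1) = phi_1 gamma(0) = (-0.441)(3.724307) = -1.642419.
Therefore gamma(1) = -1.6424 (to 4 decimal places).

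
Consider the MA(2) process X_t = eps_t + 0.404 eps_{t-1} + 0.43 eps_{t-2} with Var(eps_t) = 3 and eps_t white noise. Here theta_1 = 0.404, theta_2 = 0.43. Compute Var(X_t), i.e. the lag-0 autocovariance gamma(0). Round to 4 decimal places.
\gamma(0) = 4.0443

For an MA(q) process X_t = eps_t + sum_i theta_i eps_{t-i} with
Var(eps_t) = sigma^2, the variance is
  gamma(0) = sigma^2 * (1 + sum_i theta_i^2).
  sum_i theta_i^2 = (0.404)^2 + (0.43)^2 = 0.163216 + 0.1849 = 0.348116.
  gamma(0) = 3 * (1 + 0.348116) = 3 * 1.348116 = 4.044348, which rounds to 4.0443.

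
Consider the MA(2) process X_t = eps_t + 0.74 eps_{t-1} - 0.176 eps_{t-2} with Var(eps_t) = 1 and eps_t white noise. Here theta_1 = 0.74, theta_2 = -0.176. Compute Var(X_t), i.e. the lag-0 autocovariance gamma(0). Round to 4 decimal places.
\gamma(0) = 1.5786

For an MA(q) process X_t = eps_t + sum_i theta_i eps_{t-i} with
Var(eps_t) = sigma^2, the variance is
  gamma(0) = sigma^2 * (1 + sum_i theta_i^2).
  sum_i theta_i^2 = (0.74)^2 + (-0.176)^2 = 0.5476 + 0.030976 = 0.578576.
  gamma(0) = 1 * (1 + 0.578576) = 1 * 1.578576 = 1.578576, which rounds to 1.5786.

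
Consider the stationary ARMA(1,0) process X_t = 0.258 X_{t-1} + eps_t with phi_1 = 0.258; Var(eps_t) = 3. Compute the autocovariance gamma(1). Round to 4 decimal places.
\gamma(1) = 0.8292

Multiply the model equation by X_{t-k} and take expectations. With theta_0 = psi_0 = 1 and psi_j the MA(infinity) weights, this gives
  gamma(k) - sum_i phi_i gamma(k-i) = c_k,
  c_k = sigma^2 * sum_{j=k..q} theta_j psi_{j-k}   (c_k = 0 for k > q),
using gamma(-m) = gamma(m).
Pure AR (q = 0): c_0 = sigma^2 = 3, c_k = 0 for k >= 1.
Equations for k = 0 and k = 1 (AR order 1):
  gamma(0) = phi_1 gamma(1) + c_0
  gamma(1) = phi_1 gamma(0) + c_1
Substituting the second into the first: gamma(0) (1 - phi_1^2) = c_0 + phi_1 c_1, so
  gamma(0) = c_0 / (1 - phi_1^2) = 3 / (1 - (0.258)^2) = 3 / 0.933436 = 3.213932.
  gamma(1) = phi_1 gamma(0) = (0.258)(3.213932) = 0.829195.
Therefore gamma(1) = 0.8292 (to 4 decimal places).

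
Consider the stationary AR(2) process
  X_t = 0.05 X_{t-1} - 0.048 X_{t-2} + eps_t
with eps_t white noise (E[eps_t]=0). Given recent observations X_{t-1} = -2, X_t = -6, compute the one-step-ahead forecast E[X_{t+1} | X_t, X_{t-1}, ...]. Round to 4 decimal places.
E[X_{t+1} \mid \mathcal F_t] = -0.2040

For an AR(p) model X_t = c + sum_i phi_i X_{t-i} + eps_t, the
one-step-ahead conditional mean is
  E[X_{t+1} | X_t, ...] = c + sum_i phi_i X_{t+1-i}.
Substitute known values:
  E[X_{t+1} | ...] = (0.05) * (-6) + (-0.048) * (-2)
                   = -0.2040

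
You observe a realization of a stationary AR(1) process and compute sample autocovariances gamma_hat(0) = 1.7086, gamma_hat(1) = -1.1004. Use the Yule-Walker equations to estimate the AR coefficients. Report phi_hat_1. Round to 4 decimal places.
\hat\phi_{1} = -0.6440

The Yule-Walker equations for an AR(p) process read, in matrix form,
  Gamma_p phi = r_p,   with   (Gamma_p)_{ij} = gamma(|i - j|),
                       (r_p)_i = gamma(i),   i,j = 1..p.
Substitute the sample gammas (Toeplitz matrix and right-hand side of size 1):
  Gamma_p = [[1.7086]]
  r_p     = [-1.1004]
With p = 1 this is the single equation gamma(0) phi_1 = gamma(1):
  phi_hat_1 = gamma(1) / gamma(0) = -1.1004 / 1.7086 = -0.6440.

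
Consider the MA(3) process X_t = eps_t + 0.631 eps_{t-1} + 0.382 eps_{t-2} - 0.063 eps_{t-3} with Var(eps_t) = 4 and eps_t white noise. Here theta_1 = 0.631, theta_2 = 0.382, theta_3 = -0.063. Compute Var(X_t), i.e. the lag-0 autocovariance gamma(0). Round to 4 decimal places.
\gamma(0) = 6.1922

For an MA(q) process X_t = eps_t + sum_i theta_i eps_{t-i} with
Var(eps_t) = sigma^2, the variance is
  gamma(0) = sigma^2 * (1 + sum_i theta_i^2).
  sum_i theta_i^2 = (0.631)^2 + (0.382)^2 + (-0.063)^2 = 0.398161 + 0.145924 + 0.003969 = 0.548054.
  gamma(0) = 4 * (1 + 0.548054) = 4 * 1.548054 = 6.192216, which rounds to 6.1922.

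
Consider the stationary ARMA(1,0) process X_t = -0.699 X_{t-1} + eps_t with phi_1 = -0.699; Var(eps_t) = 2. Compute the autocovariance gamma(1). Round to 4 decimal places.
\gamma(1) = -2.7337

Multiply the model equation by X_{t-k} and take expectations. With theta_0 = psi_0 = 1 and psi_j the MA(infinity) weights, this gives
  gamma(k) - sum_i phi_i gamma(k-i) = c_k,
  c_k = sigma^2 * sum_{j=k..q} theta_j psi_{j-k}   (c_k = 0 for k > q),
using gamma(-m) = gamma(m).
Pure AR (q = 0): c_0 = sigma^2 = 2, c_k = 0 for k >= 1.
Equations for k = 0 and k = 1 (AR order 1):
  gamma(0) = phi_1 gamma(1) + c_0
  gamma(1) = phi_1 gamma(0) + c_1
Substituting the second into the first: gamma(0) (1 - phi_1^2) = c_0 + phi_1 c_1, so
  gamma(0) = c_0 / (1 - phi_1^2) = 2 / (1 - (-0.699)^2) = 2 / 0.511399 = 3.910841.
  gamma(1) = phi_1 gamma(0) = (-0.699)(3.910841) = -2.733678.
Therefore gamma(1) = -2.7337 (to 4 decimal places).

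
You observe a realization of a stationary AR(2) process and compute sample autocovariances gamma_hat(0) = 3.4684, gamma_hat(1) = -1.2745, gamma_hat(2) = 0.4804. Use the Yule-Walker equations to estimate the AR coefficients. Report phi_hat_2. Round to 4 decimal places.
\hat\phi_{2} = 0.0040

The Yule-Walker equations for an AR(p) process read, in matrix form,
  Gamma_p phi = r_p,   with   (Gamma_p)_{ij} = gamma(|i - j|),
                       (r_p)_i = gamma(i),   i,j = 1..p.
Substitute the sample gammas (Toeplitz matrix and right-hand side of size 2):
  Gamma_p = [[3.4684, -1.2745], [-1.2745, 3.4684]]
  r_p     = [-1.2745, 0.4804]
Written out:
  3.4684 phi_1 - 1.2745 phi_2 = -1.2745
  -1.2745 phi_1 + 3.4684 phi_2 = 0.4804
Solve by Cramer's rule:
  det = gamma(0)^2 - gamma(1)^2 = (3.4684)^2 - (-1.2745)^2 = 12.02979856 - 1.62435025 = 10.40544831
  phi_hat_1 = [gamma(1) gamma(0) - gamma(1) gamma(2)] / det = [(-1.2745)(3.4684) - (-1.2745)(0.4804)] / 10.40544831 = -3.808206 / 10.40544831 = -0.366
  phi_hat_2 = [gamma(0) gamma(2) - gamma(1)^2] / det = [(3.4684)(0.4804) - (-1.2745)^2] / 10.40544831 = 0.04186911 / 10.40544831 = 0.004
So phi_hat = [-0.3660, 0.0040].
Therefore phi_hat_2 = 0.0040.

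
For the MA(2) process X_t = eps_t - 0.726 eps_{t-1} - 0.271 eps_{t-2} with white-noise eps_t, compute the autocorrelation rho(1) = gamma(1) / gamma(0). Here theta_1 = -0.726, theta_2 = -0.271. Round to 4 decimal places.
\rho(1) = -0.3307

For an MA(q) process with theta_0 = 1, the autocovariance is
  gamma(k) = sigma^2 * sum_{i=0..q-k} theta_i * theta_{i+k},
and rho(k) = gamma(k) / gamma(0). Sigma^2 cancels.
  numerator   = (1)*(-0.726) + (-0.726)*(-0.271) = -0.529254.
  denominator = (1)^2 + (-0.726)^2 + (-0.271)^2 = 1.600517.
  rho(1) = -0.529254 / 1.600517 = -0.3307.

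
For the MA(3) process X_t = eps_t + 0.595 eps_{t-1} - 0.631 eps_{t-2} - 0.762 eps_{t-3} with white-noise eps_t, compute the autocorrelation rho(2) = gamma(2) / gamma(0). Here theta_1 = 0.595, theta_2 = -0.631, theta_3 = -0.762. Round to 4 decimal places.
\rho(2) = -0.4648

For an MA(q) process with theta_0 = 1, the autocovariance is
  gamma(k) = sigma^2 * sum_{i=0..q-k} theta_i * theta_{i+k},
and rho(k) = gamma(k) / gamma(0). Sigma^2 cancels.
  numerator   = (1)*(-0.631) + (0.595)*(-0.762) = -1.08439.
  denominator = (1)^2 + (0.595)^2 + (-0.631)^2 + (-0.762)^2 = 2.33283.
  rho(2) = -1.08439 / 2.33283 = -0.4648.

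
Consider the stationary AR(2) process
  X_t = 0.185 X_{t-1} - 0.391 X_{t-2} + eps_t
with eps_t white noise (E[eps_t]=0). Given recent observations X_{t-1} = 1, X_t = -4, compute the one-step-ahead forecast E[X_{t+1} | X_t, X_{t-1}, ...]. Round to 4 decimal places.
E[X_{t+1} \mid \mathcal F_t] = -1.1310

For an AR(p) model X_t = c + sum_i phi_i X_{t-i} + eps_t, the
one-step-ahead conditional mean is
  E[X_{t+1} | X_t, ...] = c + sum_i phi_i X_{t+1-i}.
Substitute known values:
  E[X_{t+1} | ...] = (0.185) * (-4) + (-0.391) * (1)
                   = -1.1310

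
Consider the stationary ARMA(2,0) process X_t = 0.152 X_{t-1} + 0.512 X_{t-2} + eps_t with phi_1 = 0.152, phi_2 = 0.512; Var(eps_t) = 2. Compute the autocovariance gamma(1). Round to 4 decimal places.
\gamma(1) = 0.9350

Multiply the model equation by X_{t-k} and take expectations. With theta_0 = psi_0 = 1 and psi_j the MA(infinity) weights, this gives
  gamma(k) - sum_i phi_i gamma(k-i) = c_k,
  c_k = sigma^2 * sum_{j=k..q} theta_j psi_{j-k}   (c_k = 0 for k > q),
using gamma(-m) = gamma(m).
Pure AR (q = 0): c_0 = sigma^2 = 2, c_k = 0 for k >= 1.
Equations for k = 0, 1, 2 (AR order 2, c_2 = 0):
  (E0) gamma(0) = phi_1 gamma(1) + phi_2 gamma(2) + c_0
  (E1) gamma(1) = phi_1 gamma(0) + phi_2 gamma(1) + c_1
  (E2) gamma(2) = phi_1 gamma(1) + phi_2 gamma(0)
From (E1): gamma(1) = A gamma(0) + B with
  A = phi_1 / (1 - phi_2) = 0.152 / 0.488 = 0.311475,   B = c_1 / (1 - phi_2) = 0 / 0.488 = 0.
Insert (E2) into (E0): gamma(0) (1 - phi_2^2) = phi_1 (1 + phi_2) gamma(1) + c_0.
  phi_1 (1 + phi_2) = (0.152)(1.512) = 0.229824,   1 - phi_2^2 = 0.737856.
Replace gamma(1) by A gamma(0) + B and collect gamma(0):
  gamma(0) [0.737856 - (0.229824)(0.311475)] = c_0 = 2
  gamma(0) * 0.666271 = 2
  gamma(0) = 2 / 0.666271 = 3.001779.
  gamma(1) = A gamma(0) = (0.311475)(3.001779) = 0.93498.
Therefore gamma(1) = 0.9350 (to 4 decimal places).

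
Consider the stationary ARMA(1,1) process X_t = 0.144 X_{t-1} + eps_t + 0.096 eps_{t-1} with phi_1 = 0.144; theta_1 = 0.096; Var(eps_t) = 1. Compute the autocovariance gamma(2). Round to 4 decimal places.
\gamma(2) = 0.0358

Multiply the model equation by X_{t-k} and take expectations. With theta_0 = psi_0 = 1 and psi_j the MA(infinity) weights, this gives
  gamma(k) - sum_i phi_i gamma(k-i) = c_k,
  c_k = sigma^2 * sum_{j=k..q} theta_j psi_{j-k}   (c_k = 0 for k > q),
using gamma(-m) = gamma(m).
psi-weights needed (psi_j = theta_j + sum_i phi_i psi_{j-i}):
  psi_1 = theta_1 + phi_1 = 0.096 + (0.144) = 0.24
Right-hand sides:
  c_0 = sigma^2 (1 + theta_1 psi_1) = 1 * (1 + (0.096)(0.24)) = 1 * 1.02304 = 1.02304
  c_1 = sigma^2 theta_1 = 1 * (0.096) = 0.096
  c_2 = 0
Equations for k = 0 and k = 1 (AR order 1):
  gamma(0) = phi_1 gamma(1) + c_0
  gamma(1) = phi_1 gamma(0) + c_1
Substituting the second into the first: gamma(0) (1 - phi_1^2) = c_0 + phi_1 c_1, so
  gamma(0) = (c_0 + phi_1 c_1) / (1 - phi_1^2) = (1.02304 + (0.144)(0.096)) / (1 - (0.144)^2) = 1.036864 / 0.979264 = 1.05882.
  gamma(1) = phi_1 gamma(0) + c_1 = (0.144)(1.05882) + (0.096) = 0.24847.
For k = 2 (> q): gamma(2) = phi_1 gamma(1) = (0.144)(0.24847) = 0.03578.
Therefore gamma(2) = 0.0358 (to 4 decimal places).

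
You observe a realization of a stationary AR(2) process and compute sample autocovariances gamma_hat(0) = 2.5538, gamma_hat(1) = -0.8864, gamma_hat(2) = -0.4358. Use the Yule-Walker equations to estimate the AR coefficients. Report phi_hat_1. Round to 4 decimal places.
\hat\phi_{1} = -0.4620

The Yule-Walker equations for an AR(p) process read, in matrix form,
  Gamma_p phi = r_p,   with   (Gamma_p)_{ij} = gamma(|i - j|),
                       (r_p)_i = gamma(i),   i,j = 1..p.
Substitute the sample gammas (Toeplitz matrix and right-hand side of size 2):
  Gamma_p = [[2.5538, -0.8864], [-0.8864, 2.5538]]
  r_p     = [-0.8864, -0.4358]
Written out:
  2.5538 phi_1 - 0.8864 phi_2 = -0.8864
  -0.8864 phi_1 + 2.5538 phi_2 = -0.4358
Solve by Cramer's rule:
  det = gamma(0)^2 - gamma(1)^2 = (2.5538)^2 - (-0.8864)^2 = 6.52189444 - 0.78570496 = 5.73618948
  phi_hat_1 = [gamma(1) gamma(0) - gamma(1) gamma(2)] / det = [(-0.8864)(2.5538) - (-0.8864)(-0.4358)] / 5.73618948 = -2.64998144 / 5.73618948 = -0.462
  phi_hat_2 = [gamma(0) gamma(2) - gamma(1)^2] / det = [(2.5538)(-0.4358) - (-0.8864)^2] / 5.73618948 = -1.898651 / 5.73618948 = -0.331
So phi_hat = [-0.4620, -0.3310].
Therefore phi_hat_1 = -0.4620.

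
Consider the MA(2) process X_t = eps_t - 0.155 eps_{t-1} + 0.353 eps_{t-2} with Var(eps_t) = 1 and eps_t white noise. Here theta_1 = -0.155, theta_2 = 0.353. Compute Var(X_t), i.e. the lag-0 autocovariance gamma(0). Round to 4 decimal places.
\gamma(0) = 1.1486

For an MA(q) process X_t = eps_t + sum_i theta_i eps_{t-i} with
Var(eps_t) = sigma^2, the variance is
  gamma(0) = sigma^2 * (1 + sum_i theta_i^2).
  sum_i theta_i^2 = (-0.155)^2 + (0.353)^2 = 0.024025 + 0.124609 = 0.148634.
  gamma(0) = 1 * (1 + 0.148634) = 1 * 1.148634 = 1.148634, which rounds to 1.1486.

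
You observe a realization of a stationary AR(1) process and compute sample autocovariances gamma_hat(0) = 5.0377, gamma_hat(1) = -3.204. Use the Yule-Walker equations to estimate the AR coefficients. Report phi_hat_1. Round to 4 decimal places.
\hat\phi_{1} = -0.6360

The Yule-Walker equations for an AR(p) process read, in matrix form,
  Gamma_p phi = r_p,   with   (Gamma_p)_{ij} = gamma(|i - j|),
                       (r_p)_i = gamma(i),   i,j = 1..p.
Substitute the sample gammas (Toeplitz matrix and right-hand side of size 1):
  Gamma_p = [[5.0377]]
  r_p     = [-3.204]
With p = 1 this is the single equation gamma(0) phi_1 = gamma(1):
  phi_hat_1 = gamma(1) / gamma(0) = -3.204 / 5.0377 = -0.6360.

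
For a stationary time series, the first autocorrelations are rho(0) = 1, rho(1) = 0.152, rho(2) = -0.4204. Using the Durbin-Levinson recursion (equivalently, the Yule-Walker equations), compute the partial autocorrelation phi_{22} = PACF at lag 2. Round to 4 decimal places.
\phi_{22} = -0.4540

The PACF at lag k is phi_{kk}, the last component of the solution
to the Yule-Walker system G_k phi = r_k where
  (G_k)_{ij} = rho(|i - j|), (r_k)_i = rho(i), i,j = 1..k.
Equivalently, Durbin-Levinson gives phi_{kk} iteratively:
  phi_{11} = rho(1)
  phi_{kk} = [rho(k) - sum_{j=1..k-1} phi_{k-1,j} rho(k-j)]
            / [1 - sum_{j=1..k-1} phi_{k-1,j} rho(j)],
  phi_{k,j} = phi_{k-1,j} - phi_{kk} phi_{k-1,k-j},  j = 1..k-1.
Step k = 1:
  phi_11 = rho(1) = 0.152.
Step k = 2:
  phi_22 = [rho(2) - phi_11 rho(1)] / [1 - phi_11 rho(1)] = [-0.4204 - (0.152)(0.152)] / [1 - (0.152)(0.152)]
         = -0.443504 / 0.976896 = -0.454.
Therefore phi_{22} = -0.4540.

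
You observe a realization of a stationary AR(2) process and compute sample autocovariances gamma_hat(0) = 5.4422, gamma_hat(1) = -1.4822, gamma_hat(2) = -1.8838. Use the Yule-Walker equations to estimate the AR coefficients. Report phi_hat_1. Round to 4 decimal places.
\hat\phi_{1} = -0.3960

The Yule-Walker equations for an AR(p) process read, in matrix form,
  Gamma_p phi = r_p,   with   (Gamma_p)_{ij} = gamma(|i - j|),
                       (r_p)_i = gamma(i),   i,j = 1..p.
Substitute the sample gammas (Toeplitz matrix and right-hand side of size 2):
  Gamma_p = [[5.4422, -1.4822], [-1.4822, 5.4422]]
  r_p     = [-1.4822, -1.8838]
Written out:
  5.4422 phi_1 - 1.4822 phi_2 = -1.4822
  -1.4822 phi_1 + 5.4422 phi_2 = -1.8838
Solve by Cramer's rule:
  det = gamma(0)^2 - gamma(1)^2 = (5.4422)^2 - (-1.4822)^2 = 29.61754084 - 2.19691684 = 27.420624
  phi_hat_1 = [gamma(1) gamma(0) - gamma(1) gamma(2)] / det = [(-1.4822)(5.4422) - (-1.4822)(-1.8838)] / 27.420624 = -10.8585972 / 27.420624 = -0.396
  phi_hat_2 = [gamma(0) gamma(2) - gamma(1)^2] / det = [(5.4422)(-1.8838) - (-1.4822)^2] / 27.420624 = -12.4489332 / 27.420624 = -0.454
So phi_hat = [-0.3960, -0.4540].
Therefore phi_hat_1 = -0.3960.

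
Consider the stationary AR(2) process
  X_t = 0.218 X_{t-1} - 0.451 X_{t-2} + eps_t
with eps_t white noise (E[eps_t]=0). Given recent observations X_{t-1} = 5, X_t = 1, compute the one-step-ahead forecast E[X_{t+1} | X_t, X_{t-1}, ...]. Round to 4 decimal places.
E[X_{t+1} \mid \mathcal F_t] = -2.0370

For an AR(p) model X_t = c + sum_i phi_i X_{t-i} + eps_t, the
one-step-ahead conditional mean is
  E[X_{t+1} | X_t, ...] = c + sum_i phi_i X_{t+1-i}.
Substitute known values:
  E[X_{t+1} | ...] = (0.218) * (1) + (-0.451) * (5)
                   = -2.0370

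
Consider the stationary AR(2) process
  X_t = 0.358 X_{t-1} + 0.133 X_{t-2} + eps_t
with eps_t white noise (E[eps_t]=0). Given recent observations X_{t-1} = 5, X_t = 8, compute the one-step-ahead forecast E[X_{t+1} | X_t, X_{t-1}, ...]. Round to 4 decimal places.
E[X_{t+1} \mid \mathcal F_t] = 3.5290

For an AR(p) model X_t = c + sum_i phi_i X_{t-i} + eps_t, the
one-step-ahead conditional mean is
  E[X_{t+1} | X_t, ...] = c + sum_i phi_i X_{t+1-i}.
Substitute known values:
  E[X_{t+1} | ...] = (0.358) * (8) + (0.133) * (5)
                   = 3.5290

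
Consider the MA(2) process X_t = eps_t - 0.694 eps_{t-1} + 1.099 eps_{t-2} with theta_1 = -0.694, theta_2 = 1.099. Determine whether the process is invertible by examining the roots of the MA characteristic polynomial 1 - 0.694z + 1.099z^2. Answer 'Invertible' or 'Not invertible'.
\text{Not invertible}

The MA(q) characteristic polynomial is P(z) = 1 - 0.694z + 1.099z^2.
Invertibility requires all roots to lie outside the unit circle, i.e. |z| > 1 for every root.
Set 1 + (-0.694) z + (1.099) z^2 = 0, i.e. a z^2 + b z + c = 0 with a = 1.099, b = -0.694, c = 1.
Discriminant D = b^2 - 4ac = (-0.694)^2 - 4*(1.099)*1 = 0.481636 - (4.396) = -3.914364.
D < 0, so the roots are the complex-conjugate pair z = (-b +/- i sqrt(-D)) / (2a) = 0.3157 +/- 0.9001i.
For a conjugate pair |z|^2 = z * conj(z) = (product of roots) = c/a = 1/(1.099) = 0.909918, so |z| = sqrt(0.909918) = 0.9539 for both roots.
Moduli of all roots: 0.9539, 0.9539.
All moduli strictly greater than 1? No.
Verdict: Not invertible.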